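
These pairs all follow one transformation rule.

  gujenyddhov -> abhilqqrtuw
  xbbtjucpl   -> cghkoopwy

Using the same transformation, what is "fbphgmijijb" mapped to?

The transformation: shift every letter 13 places forward in the alphabet (wrapping around) — i.e. ROT13, then sort the characters into alphabetical order.
"fbphgmijijb" → "socutzvwvwo" → "coostuvvwwz".

coostuvvwwz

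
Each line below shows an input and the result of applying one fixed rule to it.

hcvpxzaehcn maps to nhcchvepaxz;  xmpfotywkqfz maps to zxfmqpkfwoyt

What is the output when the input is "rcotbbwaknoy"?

yrocnoktabwb

In each case the input is transformed by: reverse the string, then take characters alternately from the front and the back (1st, last, 2nd, 2nd-last, ...).
On "rcotbbwaknoy" that produces "yrocnoktabwb".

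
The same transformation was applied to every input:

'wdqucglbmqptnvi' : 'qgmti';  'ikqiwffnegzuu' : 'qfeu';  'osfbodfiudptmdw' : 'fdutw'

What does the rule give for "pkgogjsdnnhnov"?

The transformation: keep one character in every 3, starting at position 3 (positions 3rd, 6th, 9th, ...).
Doing the same to "pkgogjsdnnhnov": "gjnn".

gjnn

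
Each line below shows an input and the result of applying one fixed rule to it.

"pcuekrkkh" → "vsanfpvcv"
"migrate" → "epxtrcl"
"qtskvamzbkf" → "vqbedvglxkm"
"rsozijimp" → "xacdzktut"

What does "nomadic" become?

tnyzxlo

The pattern: move the last 2 characters to the front (rotate right by 2), then shift every letter 11 places forward in the alphabet (wrapping around).
Applying that to "nomadic" gives "tnyzxlo".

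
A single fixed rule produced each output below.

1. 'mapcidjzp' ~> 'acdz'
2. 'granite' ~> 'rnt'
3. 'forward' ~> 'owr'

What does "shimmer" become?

Looking at the pairs, the operation is to keep every other character starting from the second (positions 2nd, 4th, 6th, ...).
For "shimmer" the result is "hme".

hme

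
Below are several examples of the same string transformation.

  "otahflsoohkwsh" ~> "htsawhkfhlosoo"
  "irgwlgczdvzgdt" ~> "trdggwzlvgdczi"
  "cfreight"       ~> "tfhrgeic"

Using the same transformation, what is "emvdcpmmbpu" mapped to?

The pattern: take characters alternately from the front and the back (1st, last, 2nd, 2nd-last, ...), then move the first character to the end.
Applying both steps to "emvdcpmmbpu": "eumpvbdmcmp", then "umpvbdmcmpe".
(Check on "cfreight": → "ctfhrgei" → "tfhrgeic" ✓)

umpvbdmcmpe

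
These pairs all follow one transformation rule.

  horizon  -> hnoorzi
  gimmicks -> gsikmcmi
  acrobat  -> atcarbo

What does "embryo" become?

What's happening: take characters alternately from the front and the back (1st, last, 2nd, 2nd-last, ...).
"embryo" → "eomybr".

eomybr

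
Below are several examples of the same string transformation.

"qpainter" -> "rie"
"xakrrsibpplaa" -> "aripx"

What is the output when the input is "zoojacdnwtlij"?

The transformation: swap the first and last characters, then keep one character in every 3, starting at position 1 (positions 1st, 4th, 7th, ...).
Working it through for "zoojacdnwtlij": intermediate "joojacdnwtliz", final "jjdtz".

jjdtz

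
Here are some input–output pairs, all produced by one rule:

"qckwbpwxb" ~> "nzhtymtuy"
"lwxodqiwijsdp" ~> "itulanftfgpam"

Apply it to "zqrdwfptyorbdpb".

wnoatcmqvloyamy

What's happening: shift every letter 3 places backward in the alphabet (wrapping around).
"zqrdwfptyorbdpb" → "wnoatcmqvloyamy".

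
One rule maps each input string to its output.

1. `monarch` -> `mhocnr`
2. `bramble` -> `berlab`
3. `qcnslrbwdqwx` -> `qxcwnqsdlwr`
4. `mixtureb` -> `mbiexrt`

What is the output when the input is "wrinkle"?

werlik

Each output is the input with this applied: take characters alternately from the front and the back (1st, last, 2nd, 2nd-last, ...), then delete the last character.
On "wrinkle": the first step gives "werlikn", and the second then gives "werlik".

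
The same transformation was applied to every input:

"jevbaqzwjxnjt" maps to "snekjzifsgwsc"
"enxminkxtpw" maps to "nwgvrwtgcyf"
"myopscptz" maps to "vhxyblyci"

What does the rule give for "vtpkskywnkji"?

In each case the input is transformed by: shift every letter 9 places forward in the alphabet (wrapping around).
Doing the same to "vtpkskywnkji": "ecytbthfwtsr".

ecytbthfwtsr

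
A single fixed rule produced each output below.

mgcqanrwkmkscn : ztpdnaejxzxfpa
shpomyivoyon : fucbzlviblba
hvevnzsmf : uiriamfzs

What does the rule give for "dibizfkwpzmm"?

In each case the input is transformed by: shift every letter 13 places forward in the alphabet (wrapping around) — i.e. ROT13.
So "dibizfkwpzmm" becomes "qvovmsxjcmzz".

qvovmsxjcmzz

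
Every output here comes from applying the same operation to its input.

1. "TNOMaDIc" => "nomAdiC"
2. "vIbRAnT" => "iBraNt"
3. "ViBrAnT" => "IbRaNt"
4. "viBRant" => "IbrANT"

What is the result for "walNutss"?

In each case the input is transformed by: delete the first character, then flip the case of every letter.
Applying both steps to "walNutss": "alNutss", then "ALnUTSS".
(Check on "TNOMaDIc": → "NOMaDIc" → "nomAdiC" ✓)

ALnUTSS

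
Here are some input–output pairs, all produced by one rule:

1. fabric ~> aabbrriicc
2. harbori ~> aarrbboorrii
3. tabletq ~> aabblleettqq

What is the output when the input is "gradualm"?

The rule is to delete the first character, then double every character.
On "gradualm": the first step gives "radualm", and the second then gives "rraadduuaallmm".
(Check on "harbori": → "arbori" → "aarrbboorrii" ✓)

rraadduuaallmm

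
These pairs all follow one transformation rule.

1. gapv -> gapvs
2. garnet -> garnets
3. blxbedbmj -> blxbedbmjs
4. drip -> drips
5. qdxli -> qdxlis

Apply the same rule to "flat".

flats

Rule — append "s".
On "flat" that produces "flats".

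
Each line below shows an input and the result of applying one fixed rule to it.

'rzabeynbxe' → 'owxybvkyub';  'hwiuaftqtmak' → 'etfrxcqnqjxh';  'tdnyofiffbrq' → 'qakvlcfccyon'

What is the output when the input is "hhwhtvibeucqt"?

In each case the input is transformed by: shift every letter 3 places backward in the alphabet (wrapping around).
So "hhwhtvibeucqt" becomes "eeteqsfybrznq".

eeteqsfybrznq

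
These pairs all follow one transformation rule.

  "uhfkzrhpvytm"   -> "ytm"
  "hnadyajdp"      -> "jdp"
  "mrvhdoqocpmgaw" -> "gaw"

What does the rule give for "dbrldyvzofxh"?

fxh

Rule — keep only the last 3 characters.
On "dbrldyvzofxh" that produces "fxh".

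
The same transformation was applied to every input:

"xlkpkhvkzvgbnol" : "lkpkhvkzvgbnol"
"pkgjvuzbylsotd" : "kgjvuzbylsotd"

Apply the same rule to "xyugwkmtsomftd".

yugwkmtsomftd

In each case the input is transformed by: delete the first character.
So "xyugwkmtsomftd" becomes "yugwkmtsomftd".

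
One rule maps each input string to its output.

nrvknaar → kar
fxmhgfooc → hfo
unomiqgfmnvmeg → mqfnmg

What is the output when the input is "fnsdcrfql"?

The rule is to delete the first 3 characters, then keep every other character starting from the first (positions 1st, 3rd, 5th, ...).
Applying both steps to "fnsdcrfql": "dcrfql", then "drq".
(Check on "fxmhgfooc": → "hgfooc" → "hfo" ✓)

drq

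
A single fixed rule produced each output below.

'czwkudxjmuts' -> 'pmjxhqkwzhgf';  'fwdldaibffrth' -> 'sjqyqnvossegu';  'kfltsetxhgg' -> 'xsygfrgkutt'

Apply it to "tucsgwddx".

The transformation: shift every letter 13 places forward in the alphabet (wrapping around) — i.e. ROT13.
On "tucsgwddx" that produces "ghpftjqqk".

ghpftjqqk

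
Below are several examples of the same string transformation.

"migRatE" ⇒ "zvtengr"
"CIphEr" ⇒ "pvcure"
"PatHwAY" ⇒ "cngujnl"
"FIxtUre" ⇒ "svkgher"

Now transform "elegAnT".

ryrtnag

Looking at the pairs, the operation is to shift every letter 13 places forward in the alphabet (wrapping around) — i.e. ROT13, then convert every letter to lowercase.
"elegAnT" → "ryrtNaG" → "ryrtnag".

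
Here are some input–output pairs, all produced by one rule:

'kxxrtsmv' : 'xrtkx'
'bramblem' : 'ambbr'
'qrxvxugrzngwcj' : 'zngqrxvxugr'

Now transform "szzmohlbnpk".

Each output is the input with this applied: delete the last 3 characters, then move the last 3 characters to the front (rotate right by 3).
Starting from "szzmohlbnpk": after the first operation, "szzmohlb"; after the second, "hlbszzmo".

hlbszzmo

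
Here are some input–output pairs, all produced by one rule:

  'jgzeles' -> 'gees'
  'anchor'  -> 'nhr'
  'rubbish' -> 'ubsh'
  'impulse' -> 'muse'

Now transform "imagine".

Looking at the pairs, the operation is to swap each adjacent pair of characters (1↔2, 3↔4, ...), then keep every other character starting from the first (positions 1st, 3rd, 5th, ...).
"imagine" → "miganie" → "mgne".

mgne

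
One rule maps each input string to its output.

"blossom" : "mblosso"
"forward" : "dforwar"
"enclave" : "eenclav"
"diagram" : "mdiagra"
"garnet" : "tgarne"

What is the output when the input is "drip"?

The rule is to move the last character to the front.
For "drip" the result is "pdri".

pdri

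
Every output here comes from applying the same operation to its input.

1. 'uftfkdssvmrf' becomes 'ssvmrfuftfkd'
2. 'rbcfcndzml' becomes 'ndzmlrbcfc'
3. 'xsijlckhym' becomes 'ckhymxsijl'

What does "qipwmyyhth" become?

Each output is the input with this applied: swap the front and back halves of the string.
Doing the same to "qipwmyyhth": "yyhthqipwm".

yyhthqipwm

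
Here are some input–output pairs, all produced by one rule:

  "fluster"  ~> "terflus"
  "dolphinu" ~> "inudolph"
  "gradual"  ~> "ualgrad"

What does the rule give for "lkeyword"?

ordlkeyw

The transformation: move the last 3 characters to the front (rotate right by 3).
Doing the same to "lkeyword": "ordlkeyw".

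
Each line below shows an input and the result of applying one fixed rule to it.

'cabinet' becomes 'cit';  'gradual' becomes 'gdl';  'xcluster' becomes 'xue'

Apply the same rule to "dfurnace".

drc

What's happening: keep one character in every 3, starting at position 1 (positions 1st, 4th, 7th, ...).
On "dfurnace" that produces "drc".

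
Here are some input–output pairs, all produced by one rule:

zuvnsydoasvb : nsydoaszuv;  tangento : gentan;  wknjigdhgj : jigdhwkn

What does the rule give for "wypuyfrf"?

Rule — delete the last 2 characters, then move the first 3 characters to the end (rotate left by 3).
On "wypuyfrf": the first step gives "wypuyf", and the second then gives "uyfwyp".

uyfwyp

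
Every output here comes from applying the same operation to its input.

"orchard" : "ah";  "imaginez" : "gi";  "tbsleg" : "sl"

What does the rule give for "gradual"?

ud

The transformation: take characters alternately from the front and the back (1st, last, 2nd, 2nd-last, ...), then keep only the last 2 characters.
Starting from "gradual": after the first operation, "glraaud"; after the second, "ud".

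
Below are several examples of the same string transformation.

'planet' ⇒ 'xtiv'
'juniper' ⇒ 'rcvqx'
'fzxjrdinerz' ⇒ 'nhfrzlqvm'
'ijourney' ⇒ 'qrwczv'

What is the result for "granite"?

ozivq

Rule — delete the last 2 characters, then shift every letter 8 places forward in the alphabet (wrapping around).
Starting from "granite": after the first operation, "grani"; after the second, "ozivq".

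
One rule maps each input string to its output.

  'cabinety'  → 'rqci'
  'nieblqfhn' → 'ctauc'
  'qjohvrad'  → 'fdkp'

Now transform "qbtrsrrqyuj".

fihgny

The transformation: shift every letter 11 places backward in the alphabet (wrapping around), then keep every other character starting from the first (positions 1st, 3rd, 5th, ...).
"qbtrsrrqyuj" → "fqighggfnjy" → "fihgny".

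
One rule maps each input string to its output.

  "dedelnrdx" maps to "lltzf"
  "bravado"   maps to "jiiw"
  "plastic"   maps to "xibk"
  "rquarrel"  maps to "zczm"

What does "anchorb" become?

The transformation: shift every letter 8 places forward in the alphabet (wrapping around), then keep every other character starting from the first (positions 1st, 3rd, 5th, ...).
For "anchorb" the result is "ikwj".
(Check on "plastic": → "xtiabqk" → "xibk" ✓)

ikwj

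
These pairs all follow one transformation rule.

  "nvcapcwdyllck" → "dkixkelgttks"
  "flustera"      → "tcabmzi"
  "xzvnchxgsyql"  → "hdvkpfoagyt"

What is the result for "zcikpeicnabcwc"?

The rule is to delete the first character, then shift every letter 8 places forward in the alphabet (wrapping around).
Working it through for "zcikpeicnabcwc": intermediate "cikpeicnabcwc", final "kqsxmqkvijkek".

kqsxmqkvijkek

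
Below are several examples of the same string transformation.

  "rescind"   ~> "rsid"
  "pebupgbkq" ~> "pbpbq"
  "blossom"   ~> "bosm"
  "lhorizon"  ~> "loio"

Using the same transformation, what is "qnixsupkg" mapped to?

The transformation: keep every other character starting from the first (positions 1st, 3rd, 5th, ...).
On "qnixsupkg" that produces "qispg".

qispg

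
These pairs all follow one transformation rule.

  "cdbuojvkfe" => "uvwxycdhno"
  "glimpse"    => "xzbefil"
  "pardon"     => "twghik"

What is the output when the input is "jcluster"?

vxceklmn

What's happening: sort the characters into alphabetical order, then shift every letter 7 places backward in the alphabet (wrapping around).
Working it through for "jcluster": intermediate "cejlrstu", final "vxceklmn".
(Check on "glimpse": → "egilmps" → "xzbefil" ✓)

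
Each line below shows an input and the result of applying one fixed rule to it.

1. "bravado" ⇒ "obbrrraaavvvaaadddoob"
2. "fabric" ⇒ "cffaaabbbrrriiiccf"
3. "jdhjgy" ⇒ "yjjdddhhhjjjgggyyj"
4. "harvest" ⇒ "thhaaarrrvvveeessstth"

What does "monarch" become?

hmmooonnnaaarrrccchhm

Each output is the input with this applied: repeat every character 3 times, then swap the first and last characters.
Starting from "monarch": after the first operation, "mmmooonnnaaarrrccchhh"; after the second, "hmmooonnnaaarrrccchhm".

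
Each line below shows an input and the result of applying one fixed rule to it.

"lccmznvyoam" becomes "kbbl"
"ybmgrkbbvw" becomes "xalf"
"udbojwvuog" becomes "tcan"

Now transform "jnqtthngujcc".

imps

In each case the input is transformed by: shift every letter 1 place backward in the alphabet (wrapping around), then keep only the first 4 characters.
"jnqtthngujcc" → "impssgmftibb" → "imps".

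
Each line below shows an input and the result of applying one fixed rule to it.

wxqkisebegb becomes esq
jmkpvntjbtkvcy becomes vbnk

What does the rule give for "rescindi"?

The pattern: reverse the string, then keep one character in every 3, starting at position 3 (positions 3rd, 6th, 9th, ...).
On "rescindi" that produces "ns".

ns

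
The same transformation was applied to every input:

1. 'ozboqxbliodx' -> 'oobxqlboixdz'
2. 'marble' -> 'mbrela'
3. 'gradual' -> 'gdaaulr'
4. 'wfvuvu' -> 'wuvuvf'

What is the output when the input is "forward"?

The rule is to swap each adjacent pair of characters (1↔2, 3↔4, ...), then move the first character to the end.
Applying both steps to "forward": "ofwrrad", then "fwrrado".
(Check on "gradual": → "rgdaaul" → "gdaaulr" ✓)

fwrrado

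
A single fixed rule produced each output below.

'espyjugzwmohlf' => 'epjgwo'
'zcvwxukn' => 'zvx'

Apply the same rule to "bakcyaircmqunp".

bkyicq

The rule is to delete the last 3 characters, then keep every other character starting from the first (positions 1st, 3rd, 5th, ...).
Applying both steps to "bakcyaircmqunp": "bakcyaircmq", then "bkyicq".
(Check on "espyjugzwmohlf": → "espyjugzwmo" → "epjgwo" ✓)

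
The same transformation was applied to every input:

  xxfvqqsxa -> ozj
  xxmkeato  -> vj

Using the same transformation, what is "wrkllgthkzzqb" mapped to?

tptz

What's happening: keep one character in every 3, starting at position 3 (positions 3rd, 6th, 9th, ...), then shift every letter 9 places forward in the alphabet (wrapping around).
Working it through for "wrkllgthkzzqb": intermediate "kgkq", final "tptz".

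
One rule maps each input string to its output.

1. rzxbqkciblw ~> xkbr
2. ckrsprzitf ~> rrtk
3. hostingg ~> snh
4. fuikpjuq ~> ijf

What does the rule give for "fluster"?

Rule — move the first 2 characters to the end (rotate left by 2), then keep one character in every 3, starting at position 1 (positions 1st, 4th, 7th, ...).
For "fluster", step one produces "usterfl"; step two turns that into "uel".
(Check on "hostingg": → "stinggho" → "snh" ✓)

uel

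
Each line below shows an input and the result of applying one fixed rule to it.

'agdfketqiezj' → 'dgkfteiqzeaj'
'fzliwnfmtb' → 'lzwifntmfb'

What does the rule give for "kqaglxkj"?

aqlgkxkj

Looking at the pairs, the operation is to move the first character to the end, then swap each adjacent pair of characters (1↔2, 3↔4, ...).
Doing the same to "kqaglxkj": "aqlgkxkj".
(Check on "fzliwnfmtb": → "zliwnfmtbf" → "lzwifntmfb" ✓)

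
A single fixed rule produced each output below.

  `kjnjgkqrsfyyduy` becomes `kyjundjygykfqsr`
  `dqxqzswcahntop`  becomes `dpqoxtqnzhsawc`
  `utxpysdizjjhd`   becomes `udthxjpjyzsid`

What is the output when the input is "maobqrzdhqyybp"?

What's happening: take characters alternately from the front and the back (1st, last, 2nd, 2nd-last, ...).
Applying that to "maobqrzdhqyybp" gives "mpaboybyqqrhzd".

mpaboybyqqrhzd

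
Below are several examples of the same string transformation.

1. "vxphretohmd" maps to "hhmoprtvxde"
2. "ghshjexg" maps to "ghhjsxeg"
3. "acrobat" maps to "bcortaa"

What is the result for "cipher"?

hiprce

The rule is to sort the characters into alphabetical order, then move the first 2 characters to the end (rotate left by 2).
"cipher" → "cehipr" → "hiprce".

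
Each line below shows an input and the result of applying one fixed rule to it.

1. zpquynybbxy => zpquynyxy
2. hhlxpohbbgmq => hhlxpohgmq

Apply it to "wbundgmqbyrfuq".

wundgmqyrfuq

The transformation: remove every "b".
On "wbundgmqbyrfuq" that produces "wundgmqyrfuq".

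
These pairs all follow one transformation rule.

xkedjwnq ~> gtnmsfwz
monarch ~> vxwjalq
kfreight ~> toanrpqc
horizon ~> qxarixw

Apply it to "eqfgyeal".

The transformation: shift every letter 9 places forward in the alphabet (wrapping around).
On "eqfgyeal" that produces "nzophnju".

nzophnju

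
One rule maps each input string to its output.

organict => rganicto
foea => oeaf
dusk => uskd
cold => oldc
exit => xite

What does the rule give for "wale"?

alew

Looking at the pairs, the operation is to move the first character to the end.
Applying that to "wale" gives "alew".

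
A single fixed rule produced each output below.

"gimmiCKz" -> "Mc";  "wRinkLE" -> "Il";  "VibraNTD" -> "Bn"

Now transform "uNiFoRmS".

In each case the input is transformed by: keep one character in every 3, starting at position 3 (positions 3rd, 6th, 9th, ...), then flip the case of every letter.
For "uNiFoRmS" the result is "Ir".
(Check on "gimmiCKz": → "mC" → "Mc" ✓)

Ir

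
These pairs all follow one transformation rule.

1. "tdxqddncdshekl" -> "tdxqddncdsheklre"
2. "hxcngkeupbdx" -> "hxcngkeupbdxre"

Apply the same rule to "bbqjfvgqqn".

The pattern: append "re".
For "bbqjfvgqqn" the result is "bbqjfvgqqnre".

bbqjfvgqqnre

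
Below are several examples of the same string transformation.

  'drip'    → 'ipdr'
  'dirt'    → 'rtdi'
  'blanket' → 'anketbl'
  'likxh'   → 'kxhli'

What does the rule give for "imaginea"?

agineaim

Rule — move the first 2 characters to the end (rotate left by 2).
So "imaginea" becomes "agineaim".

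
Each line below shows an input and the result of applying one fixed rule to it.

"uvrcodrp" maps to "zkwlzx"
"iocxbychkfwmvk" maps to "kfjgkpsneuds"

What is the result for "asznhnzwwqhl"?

hvpvheeypt

In each case the input is transformed by: delete the first 2 characters, then shift every letter 8 places forward in the alphabet (wrapping around).
Starting from "asznhnzwwqhl": after the first operation, "znhnzwwqhl"; after the second, "hvpvheeypt".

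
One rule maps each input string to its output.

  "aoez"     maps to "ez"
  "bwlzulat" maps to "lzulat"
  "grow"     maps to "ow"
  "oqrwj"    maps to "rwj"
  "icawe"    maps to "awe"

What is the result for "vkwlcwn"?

Looking at the pairs, the operation is to delete the first 2 characters.
Doing the same to "vkwlcwn": "wlcwn".

wlcwn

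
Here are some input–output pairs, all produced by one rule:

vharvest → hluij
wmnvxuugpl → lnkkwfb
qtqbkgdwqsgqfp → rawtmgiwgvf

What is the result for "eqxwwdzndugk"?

Each output is the input with this applied: shift every letter 10 places backward in the alphabet (wrapping around), then delete the first 3 characters.
For "eqxwwdzndugk" the result is "mmtpdtkwa".
(Check on "qtqbkgdwqsgqfp": → "gjgrawtmgiwgvf" → "rawtmgiwgvf" ✓)

mmtpdtkwa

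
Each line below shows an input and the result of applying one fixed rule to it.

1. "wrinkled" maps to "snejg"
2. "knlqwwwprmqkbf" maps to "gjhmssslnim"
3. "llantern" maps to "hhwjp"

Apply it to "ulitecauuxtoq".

qhepaywqqt

Rule — shift every letter 4 places backward in the alphabet (wrapping around), then delete the last 3 characters.
Applying both steps to "ulitecauuxtoq": "qhepaywqqtpkm", then "qhepaywqqt".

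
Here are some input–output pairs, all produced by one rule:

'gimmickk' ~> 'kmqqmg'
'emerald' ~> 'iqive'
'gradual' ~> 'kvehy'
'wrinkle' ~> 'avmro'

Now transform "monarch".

qsrev

Each output is the input with this applied: shift every letter 4 places forward in the alphabet (wrapping around), then delete the last 2 characters.
On "monarch": the first step gives "qsrevgl", and the second then gives "qsrev".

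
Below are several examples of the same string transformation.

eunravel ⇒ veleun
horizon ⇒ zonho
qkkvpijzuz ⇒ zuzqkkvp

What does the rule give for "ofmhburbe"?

rbeofmh

The transformation: move the last 3 characters to the front (rotate right by 3), then delete the last 2 characters.
For "ofmhburbe", step one produces "rbeofmhbu"; step two turns that into "rbeofmh".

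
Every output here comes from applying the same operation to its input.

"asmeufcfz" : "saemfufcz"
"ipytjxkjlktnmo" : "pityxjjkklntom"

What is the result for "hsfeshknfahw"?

shefhsnkafwh

In each case the input is transformed by: swap each adjacent pair of characters (1↔2, 3↔4, ...).
For "hsfeshknfahw" the result is "shefhsnkafwh".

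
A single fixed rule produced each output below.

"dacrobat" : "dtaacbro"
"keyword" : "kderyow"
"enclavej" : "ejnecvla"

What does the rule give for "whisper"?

In each case the input is transformed by: take characters alternately from the front and the back (1st, last, 2nd, 2nd-last, ...).
"whisper" → "wrheips".

wrheips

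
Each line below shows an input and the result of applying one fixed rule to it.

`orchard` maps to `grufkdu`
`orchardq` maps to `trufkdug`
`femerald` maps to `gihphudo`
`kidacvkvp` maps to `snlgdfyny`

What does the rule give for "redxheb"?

euhgakh

Rule — shift every letter 3 places forward in the alphabet (wrapping around), then move the last character to the front.
On "redxheb": the first step gives "uhgakhe", and the second then gives "euhgakh".
(Check on "kidacvkvp": → "nlgdfynys" → "snlgdfyny" ✓)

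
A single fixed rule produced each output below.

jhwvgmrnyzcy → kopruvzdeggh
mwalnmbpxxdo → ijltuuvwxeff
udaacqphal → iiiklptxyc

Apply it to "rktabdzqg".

The rule is to sort the characters into alphabetical order, then shift every letter 8 places forward in the alphabet (wrapping around).
Applying both steps to "rktabdzqg": "abdgkqrtz", then "ijlosyzbh".

ijlosyzbh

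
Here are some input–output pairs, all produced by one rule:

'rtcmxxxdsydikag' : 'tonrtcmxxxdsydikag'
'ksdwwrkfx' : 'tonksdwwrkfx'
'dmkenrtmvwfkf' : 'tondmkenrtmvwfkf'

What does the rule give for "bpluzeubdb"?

In each case the input is transformed by: prepend "ton".
On "bpluzeubdb" that produces "tonbpluzeubdb".

tonbpluzeubdb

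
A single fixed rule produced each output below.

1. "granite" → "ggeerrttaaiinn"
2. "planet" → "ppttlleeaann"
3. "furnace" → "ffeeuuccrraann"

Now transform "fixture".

ffeeiirrxxuutt

The rule is to take characters alternately from the front and the back (1st, last, 2nd, 2nd-last, ...), then double every character.
On "fixture": the first step gives "feirxut", and the second then gives "ffeeiirrxxuutt".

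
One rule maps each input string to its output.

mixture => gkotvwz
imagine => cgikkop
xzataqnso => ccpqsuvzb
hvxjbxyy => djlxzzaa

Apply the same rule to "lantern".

cgnpptv

The pattern: sort the characters into alphabetical order, then shift every letter 2 places forward in the alphabet (wrapping around).
For "lantern", step one produces "aelnnrt"; step two turns that into "cgnpptv".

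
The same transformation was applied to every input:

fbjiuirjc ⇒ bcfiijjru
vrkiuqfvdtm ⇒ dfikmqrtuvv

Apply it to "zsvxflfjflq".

fffjllqsvxz

Each output is the input with this applied: sort the characters into alphabetical order.
On "zsvxflfjflq" that produces "fffjllqsvxz".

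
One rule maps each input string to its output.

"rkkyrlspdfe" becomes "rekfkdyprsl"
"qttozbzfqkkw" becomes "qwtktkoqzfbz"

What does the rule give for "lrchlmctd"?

ldrtcchml

Each output is the input with this applied: take characters alternately from the front and the back (1st, last, 2nd, 2nd-last, ...).
"lrchlmctd" → "ldrtcchml".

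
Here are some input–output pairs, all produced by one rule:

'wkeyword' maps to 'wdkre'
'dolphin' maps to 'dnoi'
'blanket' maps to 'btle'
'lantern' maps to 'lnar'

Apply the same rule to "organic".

ocri

Looking at the pairs, the operation is to take characters alternately from the front and the back (1st, last, 2nd, 2nd-last, ...), then delete the last 3 characters.
On "organic": the first step gives "ocrigna", and the second then gives "ocri".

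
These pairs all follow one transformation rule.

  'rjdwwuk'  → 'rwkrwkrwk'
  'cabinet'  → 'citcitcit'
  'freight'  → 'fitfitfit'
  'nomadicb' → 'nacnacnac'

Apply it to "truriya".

tratratra

Looking at the pairs, the operation is to keep one character in every 3, starting at position 1 (positions 1st, 4th, 7th, ...), then write the whole string 3 times in a row.
Working it through for "truriya": intermediate "tra", final "tratratra".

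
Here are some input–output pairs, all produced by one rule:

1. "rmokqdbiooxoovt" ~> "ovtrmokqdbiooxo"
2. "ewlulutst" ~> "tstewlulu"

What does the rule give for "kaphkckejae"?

jaekaphkcke

The pattern: move the last 3 characters to the front (rotate right by 3).
So "kaphkckejae" becomes "jaekaphkcke".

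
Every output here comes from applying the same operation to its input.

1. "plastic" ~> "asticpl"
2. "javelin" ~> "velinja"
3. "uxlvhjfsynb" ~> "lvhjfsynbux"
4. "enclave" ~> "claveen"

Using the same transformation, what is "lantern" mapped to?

nternla

The pattern: move the first 2 characters to the end (rotate left by 2).
"lantern" → "nternla".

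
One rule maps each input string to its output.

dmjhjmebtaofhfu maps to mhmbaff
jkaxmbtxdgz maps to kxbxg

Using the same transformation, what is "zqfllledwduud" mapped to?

Rule — keep every other character starting from the second (positions 2nd, 4th, 6th, ...).
Doing the same to "zqfllledwduud": "qllddu".

qllddu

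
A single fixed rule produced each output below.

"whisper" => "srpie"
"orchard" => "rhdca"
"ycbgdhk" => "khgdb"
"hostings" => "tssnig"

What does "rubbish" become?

sihbb

In each case the input is transformed by: delete the first 2 characters, then sort the characters into reverse alphabetical order.
Applying both steps to "rubbish": "bbish", then "sihbb".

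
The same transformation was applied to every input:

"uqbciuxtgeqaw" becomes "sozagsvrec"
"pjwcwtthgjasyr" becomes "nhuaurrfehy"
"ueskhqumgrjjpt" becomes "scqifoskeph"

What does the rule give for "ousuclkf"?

Rule — delete the last 3 characters, then shift every letter 2 places backward in the alphabet (wrapping around).
For "ousuclkf", step one produces "ousuc"; step two turns that into "msqsa".

msqsa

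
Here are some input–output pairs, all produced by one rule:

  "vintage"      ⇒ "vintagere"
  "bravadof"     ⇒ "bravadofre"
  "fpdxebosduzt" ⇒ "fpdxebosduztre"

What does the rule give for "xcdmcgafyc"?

xcdmcgafycre

Each output is the input with this applied: append "re".
"xcdmcgafyc" → "xcdmcgafycre".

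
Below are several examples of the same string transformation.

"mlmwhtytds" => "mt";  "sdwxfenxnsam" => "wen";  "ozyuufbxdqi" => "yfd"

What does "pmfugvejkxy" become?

fvk

In each case the input is transformed by: delete the last 2 characters, then keep one character in every 3, starting at position 3 (positions 3rd, 6th, 9th, ...).
For "pmfugvejkxy" the result is "fvk".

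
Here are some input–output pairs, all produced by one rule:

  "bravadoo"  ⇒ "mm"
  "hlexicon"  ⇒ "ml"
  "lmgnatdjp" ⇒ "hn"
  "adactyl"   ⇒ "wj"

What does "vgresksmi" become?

Each output is the input with this applied: shift every letter 2 places backward in the alphabet (wrapping around), then keep only the last 2 characters.
Working it through for "vgresksmi": intermediate "tepcqiqkg", final "kg".

kg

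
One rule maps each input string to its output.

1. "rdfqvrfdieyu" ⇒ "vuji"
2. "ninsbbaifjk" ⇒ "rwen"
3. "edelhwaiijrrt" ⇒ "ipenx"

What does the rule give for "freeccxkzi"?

jibm

In each case the input is transformed by: keep one character in every 3, starting at position 1 (positions 1st, 4th, 7th, ...), then shift every letter 4 places forward in the alphabet (wrapping around).
Starting from "freeccxkzi": after the first operation, "fexi"; after the second, "jibm".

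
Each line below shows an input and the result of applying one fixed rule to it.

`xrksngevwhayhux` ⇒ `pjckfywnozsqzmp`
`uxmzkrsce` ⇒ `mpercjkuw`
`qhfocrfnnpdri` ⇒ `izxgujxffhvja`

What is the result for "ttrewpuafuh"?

The pattern: shift every letter 8 places backward in the alphabet (wrapping around).
"ttrewpuafuh" → "lljwohmsxmz".

lljwohmsxmz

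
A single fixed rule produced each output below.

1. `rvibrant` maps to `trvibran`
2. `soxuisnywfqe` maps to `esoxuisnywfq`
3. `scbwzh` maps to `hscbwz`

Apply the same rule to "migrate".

emigrat

What's happening: move the last character to the front.
Applying that to "migrate" gives "emigrat".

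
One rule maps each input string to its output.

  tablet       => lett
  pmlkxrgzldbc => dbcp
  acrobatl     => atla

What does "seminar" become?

In each case the input is transformed by: move the last 3 characters to the front (rotate right by 3), then keep only the first 4 characters.
Starting from "seminar": after the first operation, "narsemi"; after the second, "nars".

nars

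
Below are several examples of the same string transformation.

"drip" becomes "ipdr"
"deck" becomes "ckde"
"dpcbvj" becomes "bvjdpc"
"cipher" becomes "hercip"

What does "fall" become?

llfa

In each case the input is transformed by: swap the front and back halves of the string.
So "fall" becomes "llfa".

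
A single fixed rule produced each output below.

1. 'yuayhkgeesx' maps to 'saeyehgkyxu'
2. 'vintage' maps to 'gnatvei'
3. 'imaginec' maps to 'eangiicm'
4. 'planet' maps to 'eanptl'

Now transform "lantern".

The rule is to take characters alternately from the front and the back (1st, last, 2nd, 2nd-last, ...), then move the first 3 characters to the end (rotate left by 3).
On "lantern" that produces "rnetlna".

rnetlna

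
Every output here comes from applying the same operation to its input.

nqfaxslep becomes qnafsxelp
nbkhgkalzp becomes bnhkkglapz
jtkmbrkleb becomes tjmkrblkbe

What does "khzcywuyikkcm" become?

hkczwyyukickm

Rule — swap each adjacent pair of characters (1↔2, 3↔4, ...).
On "khzcywuyikkcm" that produces "hkczwyyukickm".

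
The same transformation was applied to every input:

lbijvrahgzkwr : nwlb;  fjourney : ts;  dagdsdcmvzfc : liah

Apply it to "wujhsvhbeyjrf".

oajw

Rule — keep one character in every 3, starting at position 3 (positions 3rd, 6th, 9th, ...), then shift every letter 5 places forward in the alphabet (wrapping around).
On "wujhsvhbeyjrf": the first step gives "jver", and the second then gives "oajw".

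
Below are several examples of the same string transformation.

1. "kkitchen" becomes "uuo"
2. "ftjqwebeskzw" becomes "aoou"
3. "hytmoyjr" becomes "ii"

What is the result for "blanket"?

The transformation: shift every letter 10 places forward in the alphabet (wrapping around), then keep only the vowels.
Doing the same to "blanket": "uo".

uo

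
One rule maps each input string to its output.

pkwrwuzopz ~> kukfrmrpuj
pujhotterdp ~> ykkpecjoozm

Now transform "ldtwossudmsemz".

hugyorjnnpyhnz

Each output is the input with this applied: move the last 2 characters to the front (rotate right by 2), then shift every letter 5 places backward in the alphabet (wrapping around).
"ldtwossudmsemz" → "mzldtwossudmse" → "hugyorjnnpyhnz".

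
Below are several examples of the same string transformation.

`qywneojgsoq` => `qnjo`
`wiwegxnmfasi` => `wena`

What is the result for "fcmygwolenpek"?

The rule is to keep one character in every 3, starting at position 1 (positions 1st, 4th, 7th, ...).
"fcmygwolenpek" → "fyonk".

fyonk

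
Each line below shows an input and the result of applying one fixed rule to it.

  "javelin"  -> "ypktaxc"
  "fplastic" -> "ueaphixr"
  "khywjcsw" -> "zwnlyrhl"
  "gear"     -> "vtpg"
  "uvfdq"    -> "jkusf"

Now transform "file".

The transformation: shift every letter 11 places backward in the alphabet (wrapping around).
Applying that to "file" gives "uxat".

uxat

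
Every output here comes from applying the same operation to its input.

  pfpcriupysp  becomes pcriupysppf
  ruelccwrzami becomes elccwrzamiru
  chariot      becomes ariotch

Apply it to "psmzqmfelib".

What's happening: move the first 2 characters to the end (rotate left by 2).
Applying that to "psmzqmfelib" gives "mzqmfelibps".

mzqmfelibps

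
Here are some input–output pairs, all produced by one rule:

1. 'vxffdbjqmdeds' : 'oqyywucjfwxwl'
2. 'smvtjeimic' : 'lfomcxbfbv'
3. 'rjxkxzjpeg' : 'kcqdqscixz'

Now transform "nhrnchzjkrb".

In each case the input is transformed by: shift every letter 7 places backward in the alphabet (wrapping around).
So "nhrnchzjkrb" becomes "gakgvascdku".

gakgvascdku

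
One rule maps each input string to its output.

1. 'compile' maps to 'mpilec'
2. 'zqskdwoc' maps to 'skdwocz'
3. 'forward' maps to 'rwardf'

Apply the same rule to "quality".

In each case the input is transformed by: move the first character to the end, then delete the first character.
Working it through for "quality": intermediate "ualityq", final "alityq".

alityq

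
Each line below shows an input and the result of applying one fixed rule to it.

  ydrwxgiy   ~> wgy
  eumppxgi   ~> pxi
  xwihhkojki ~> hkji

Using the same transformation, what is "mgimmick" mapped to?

mik

Each output is the input with this applied: delete the first 3 characters, then keep every other character starting from the first (positions 1st, 3rd, 5th, ...).
Applying both steps to "mgimmick": "mmick", then "mik".
(Check on "xwihhkojki": → "hhkojki" → "hkji" ✓)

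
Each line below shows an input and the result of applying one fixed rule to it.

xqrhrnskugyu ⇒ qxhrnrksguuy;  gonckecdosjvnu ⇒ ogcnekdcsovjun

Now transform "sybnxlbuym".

ysnblxubmy

What's happening: swap each adjacent pair of characters (1↔2, 3↔4, ...).
"sybnxlbuym" → "ysnblxubmy".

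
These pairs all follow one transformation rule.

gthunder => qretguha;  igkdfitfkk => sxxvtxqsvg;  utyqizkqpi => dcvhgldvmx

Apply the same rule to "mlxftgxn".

The rule is to shift every letter 13 places forward in the alphabet (wrapping around) — i.e. ROT13, then move the last 3 characters to the front (rotate right by 3).
Working it through for "mlxftgxn": intermediate "zyksgtka", final "tkazyksg".

tkazyksg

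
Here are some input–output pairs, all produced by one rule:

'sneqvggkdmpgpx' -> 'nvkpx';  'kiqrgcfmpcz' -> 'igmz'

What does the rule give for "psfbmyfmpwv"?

smmv

The pattern: keep one character in every 3, starting at position 2 (positions 2nd, 5th, 8th, ...).
So "psfbmyfmpwv" becomes "smmv".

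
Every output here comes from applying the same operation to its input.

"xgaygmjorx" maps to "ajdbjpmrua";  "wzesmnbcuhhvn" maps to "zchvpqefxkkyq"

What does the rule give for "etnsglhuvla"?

hwqvjokxyod

The transformation: shift every letter 3 places forward in the alphabet (wrapping around).
On "etnsglhuvla" that produces "hwqvjokxyod".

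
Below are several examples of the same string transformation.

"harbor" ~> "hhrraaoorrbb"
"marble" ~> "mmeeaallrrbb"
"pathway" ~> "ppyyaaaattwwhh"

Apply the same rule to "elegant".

Each output is the input with this applied: take characters alternately from the front and the back (1st, last, 2nd, 2nd-last, ...), then double every character.
Working it through for "elegant": intermediate "etlneag", final "eettllnneeaagg".

eettllnneeaagg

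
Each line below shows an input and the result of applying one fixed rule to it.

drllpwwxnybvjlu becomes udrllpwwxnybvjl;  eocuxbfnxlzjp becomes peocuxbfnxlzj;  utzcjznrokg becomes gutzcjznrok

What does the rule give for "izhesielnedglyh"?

hizhesielnedgly

Looking at the pairs, the operation is to move the last character to the front.
So "izhesielnedglyh" becomes "hizhesielnedgly".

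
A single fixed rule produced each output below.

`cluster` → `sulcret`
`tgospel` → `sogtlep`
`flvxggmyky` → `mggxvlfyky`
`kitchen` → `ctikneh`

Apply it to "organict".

nagrotci

Each output is the input with this applied: move the last 3 characters to the front (rotate right by 3), then reverse the string.
Starting from "organict": after the first operation, "ictorgan"; after the second, "nagrotci".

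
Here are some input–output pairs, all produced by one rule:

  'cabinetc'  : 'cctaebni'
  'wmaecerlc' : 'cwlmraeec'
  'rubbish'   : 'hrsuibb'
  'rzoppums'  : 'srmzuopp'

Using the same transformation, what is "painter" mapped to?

rpeatin

The rule is to reverse the string, then take characters alternately from the front and the back (1st, last, 2nd, 2nd-last, ...).
For "painter", step one produces "retniap"; step two turns that into "rpeatin".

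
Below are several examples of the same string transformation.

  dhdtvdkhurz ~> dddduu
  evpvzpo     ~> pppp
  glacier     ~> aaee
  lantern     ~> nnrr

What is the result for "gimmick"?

The transformation: keep one character in every 3, starting at position 3 (positions 3rd, 6th, 9th, ...), then double every character.
On "gimmick": the first step gives "mc", and the second then gives "mmcc".
(Check on "lantern": → "nr" → "nnrr" ✓)

mmcc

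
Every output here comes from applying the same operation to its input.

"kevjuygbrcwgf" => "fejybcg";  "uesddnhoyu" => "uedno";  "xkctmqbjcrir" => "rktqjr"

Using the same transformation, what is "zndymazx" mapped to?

xnya

In each case the input is transformed by: move the last character to the front, then keep every other character starting from the first (positions 1st, 3rd, 5th, ...).
So "zndymazx" becomes "xnya".
(Check on "kevjuygbrcwgf": → "fkevjuygbrcwg" → "fejybcg" ✓)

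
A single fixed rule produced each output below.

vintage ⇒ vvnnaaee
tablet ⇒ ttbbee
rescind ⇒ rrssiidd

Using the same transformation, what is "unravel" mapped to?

uurrvvll

Rule — keep every other character starting from the first (positions 1st, 3rd, 5th, ...), then double every character.
On "unravel": the first step gives "urvl", and the second then gives "uurrvvll".
(Check on "rescind": → "rsid" → "rrssiidd" ✓)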